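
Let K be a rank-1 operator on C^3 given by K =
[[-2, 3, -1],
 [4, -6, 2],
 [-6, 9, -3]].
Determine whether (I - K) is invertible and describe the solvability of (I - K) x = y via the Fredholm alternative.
(I - K) is invertible (det(I - K) = 12 ≠ 0), so for every y in C^3 the equation (I - K) x = y has a unique solution.

K has rank 1, so it is an outer product K = u v^T: every row of K is a multiple of one row vector. Reading off the entries, u = (1, -2, 3) and v = (-2, 3, -1) (row i of K equals u_i·v^T). A rank-one matrix u v^T satisfies K u = u (v·u) and kills the (2)-dimensional subspace v^⊥, so its characteristic polynomial is lambda^2 (lambda - v·u) with v·u = tr K = -11. Hence the eigenvalues of I - K are 1 (multiplicity 2) and 1 - (-11) = 12, so det(I - K) = 12. (Direct check: I - K =
[[3, -3, 1],
 [-4, 7, -2],
 [6, -9, 4]]
has determinant 12.) The finite-dimensional Fredholm alternative says: either (I - K) is invertible, or ker(I - K) ≠ {0} and then range(I - K) = ker((I - K)^*)^⊥, with dim ker(I - K) = dim ker((I - K)^*). Since det(I - K) ≠ 0, 1 is not an eigenvalue of K and ker(I - K) = {0}, so we are in the first case: for every y there is a unique x = (I - K)^(-1) y. Explicitly, by the Sherman–Morrison formula, (I - u v^T)^(-1) = I + u v^T/(1 - v·u), i.e. (I - K)^(-1) = I + K/(12).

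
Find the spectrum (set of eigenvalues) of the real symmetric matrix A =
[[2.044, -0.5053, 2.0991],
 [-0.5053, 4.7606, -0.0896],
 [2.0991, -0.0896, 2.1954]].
sigma(A) ≈ {0, 4, 5}

A is real symmetric, so its spectrum consists of real eigenvalues. Expanding the characteristic polynomial of the displayed matrix gives
  det(λ I - A) = p(λ) = λ^3 + (-9)λ^2 + (20)λ + (0).
Solving p(λ) = 0 yields eigenvalues ≈ 0, 4, 5. (A is shown rounded to 4 decimals, so these recover the underlying integer eigenvalues to within that precision.)
Verification: the trace of A = 9 equals the sum of eigenvalues 9, and det(A) ≈ -0.0004 matches the eigenvalue product 0.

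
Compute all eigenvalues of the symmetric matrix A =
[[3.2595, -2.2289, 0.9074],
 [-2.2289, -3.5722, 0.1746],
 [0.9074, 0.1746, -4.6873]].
sigma(A) ≈ {-5, -4, 4}

A is real symmetric, so its spectrum consists of real eigenvalues. Expanding the characteristic polynomial of the displayed matrix gives
  det(λ I - A) = p(λ) = λ^3 + (5)λ^2 + (-16)λ + (-80).
Solving p(λ) = 0 yields eigenvalues ≈ -5, -4, 4. (A is shown rounded to 4 decimals, so these recover the underlying integer eigenvalues to within that precision.)
Verification: the trace of A = -5 equals the sum of eigenvalues -5, and det(A) ≈ 79.9991 matches the eigenvalue product 80.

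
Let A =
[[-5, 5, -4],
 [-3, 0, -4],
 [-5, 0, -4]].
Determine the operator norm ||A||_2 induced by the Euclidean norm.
||A||_2 ≈ 10.8124 (= sqrt(largest eigenvalue of A^T A))

||A||_2 = sigma_max(A) = sqrt(lambda_max(A^T A)). Form the symmetric matrix M = A^T A =
[[59, -25, 52],
 [-25, 25, -20],
 [52, -20, 48]].
Its characteristic polynomial (trace, sum of principal 2x2 minors, determinant of M give the coefficients) is
  p(λ) = det(λ I - M) = λ^3 - 132λ^2 + 1778λ - 1600.
No integer candidate from the rational root theorem (±divisors of 1600) is a root, so the roots are irrational. The cubic discriminant is Δ = 24569490208 > 0, so there are three distinct real roots. p(0) = -1600 and p(1) = 47 have opposite signs, so a root lies in (0, 1); Newton's method refines it to λ ≈ 0.9691. p(14) = 164 and p(15) = -1255 have opposite signs, so a root lies in (14, 15); Newton's method refines it to λ ≈ 14.1223. p(116) = -10648 and p(117) = 1091 have opposite signs, so a root lies in (116, 117); Newton's method refines it to λ ≈ 116.9086. Check (Vieta): the three roots sum to 132, matching tr M = 132.
So the eigenvalues of A^T A are ≈ 0.9691, 14.1223, 116.9086 (all ≥ 0, as they must be for A^T A). The largest is λ_max ≈ 116.9086, hence ||A||_2 = sqrt(λ_max) ≈ 10.8124.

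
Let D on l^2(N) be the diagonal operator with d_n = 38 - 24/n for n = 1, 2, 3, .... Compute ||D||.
||D|| = 38

For a diagonal operator on l^2 with entries d_n, ||D|| = sup_n |d_n|. Here d_1 = 14, d_2 = 26, ..., and d_n = 38 - 24/n increases monotonically toward 38. All terms lie in [14, 38), so |d_n| = d_n and the supremum is the limit 38, which is not attained by any individual d_n. Hence ||D|| = 38.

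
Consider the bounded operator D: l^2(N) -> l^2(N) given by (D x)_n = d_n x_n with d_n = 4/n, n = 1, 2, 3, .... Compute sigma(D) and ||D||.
sigma(D) = {4/n : n ≥ 1} ∪ {0}; ||D|| = 4

A bounded diagonal operator on l^2 with diagonal entries d_n has spectrum equal to the closure of {d_n : n ≥ 1}: every d_n is an eigenvalue (with eigenvector e_n), so {d_n} ⊂ sigma(D); the spectrum is closed, so its closure is too; and for lambda not in the closure, (D - lambda I) has bounded inverse (the diagonal entries 1/(d_n - lambda) are bounded). For our sequence d_n = 4/n, n = 1, 2, 3, ...:
  - {d_n} = {4/n : n ≥ 1}; the only limit point is 0
  - closure = {4/n : n ≥ 1} ∪ {0}
For the norm: a diagonal operator has ||D|| = sup_n |d_n|. Here d_n = 4/n is positive and decreasing, so sup_n |d_n| = d_1 = 4. So ||D|| = 4.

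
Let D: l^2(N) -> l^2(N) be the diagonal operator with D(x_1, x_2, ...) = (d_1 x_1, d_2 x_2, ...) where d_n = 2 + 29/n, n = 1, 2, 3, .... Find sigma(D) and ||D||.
sigma(D) = {2 + 29/n : n ≥ 1} ∪ {2}; ||D|| = 31

A bounded diagonal operator on l^2 with diagonal entries d_n has spectrum equal to the closure of {d_n : n ≥ 1}: every d_n is an eigenvalue (with eigenvector e_n), so {d_n} ⊂ sigma(D); the spectrum is closed, so its closure is too; and for lambda not in the closure, (D - lambda I) has bounded inverse (the diagonal entries 1/(d_n - lambda) are bounded). For our sequence d_n = 2 + 29/n, n = 1, 2, 3, ...:
  - {d_n} = {2 + 29/n : n ≥ 1}; the only limit point is 2
  - closure = {2 + 29/n : n ≥ 1} ∪ {2}
For the norm: a diagonal operator has ||D|| = sup_n |d_n|. Here d_n = 2 + 29/n is positive and decreasing, so sup_n |d_n| = d_1 = 2 + 29 = 31. So ||D|| = 31.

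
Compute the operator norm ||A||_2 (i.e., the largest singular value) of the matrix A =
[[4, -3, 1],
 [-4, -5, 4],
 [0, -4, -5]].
||A||_2 ≈ 7.5709 (= sqrt(largest eigenvalue of A^T A))

||A||_2 = sigma_max(A) = sqrt(lambda_max(A^T A)). Form the symmetric matrix M = A^T A =
[[32, 8, -12],
 [8, 50, -3],
 [-12, -3, 42]].
Its characteristic polynomial (trace, sum of principal 2x2 minors, determinant of M give the coefficients) is
  p(λ) = det(λ I - M) = λ^3 - 124λ^2 + 4827λ - 57600.
No integer candidate from the rational root theorem (±divisors of 57600) is a root, so the roots are irrational. The cubic discriminant is Δ = 93555972 > 0, so there are three distinct real roots. p(23) = -8 and p(24) = 648 have opposite signs, so a root lies in (23, 24); Newton's method refines it to λ ≈ 23.0113. p(43) = 192 and p(44) = -92 have opposite signs, so a root lies in (43, 44); Newton's method refines it to λ ≈ 43.6709. p(57) = -144 and p(58) = 342 have opposite signs, so a root lies in (57, 58); Newton's method refines it to λ ≈ 57.3179. Check (Vieta): the three roots sum to 124, matching tr M = 124.
So the eigenvalues of A^T A are ≈ 23.0113, 43.6709, 57.3179 (all ≥ 0, as they must be for A^T A). The largest is λ_max ≈ 57.3179, hence ||A||_2 = sqrt(λ_max) ≈ 7.5709.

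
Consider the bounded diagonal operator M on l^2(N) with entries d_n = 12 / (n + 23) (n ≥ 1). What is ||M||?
||M|| = 1/2 (attained at n = 1)

For M diagonal, ||M|| = sup_n |d_n| = sup_n 12/(n + 23). This is positive and strictly decreasing in n, so the supremum is attained at n = 1: d_1 = 12/(1 + 23) = 1/2. Hence ||M|| = 1/2.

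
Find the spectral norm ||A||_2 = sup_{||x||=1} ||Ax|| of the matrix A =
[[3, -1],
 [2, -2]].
||A||_2 = sqrt((18 + sqrt(260))/2) ≈ 4.1306 (= sqrt(largest eigenvalue of A^T A))

||A||_2 = sigma_max(A) = sqrt(lambda_max(A^T A)). Form the symmetric matrix M = A^T A =
[[13, -7],
 [-7, 5]].
Its characteristic polynomial (trace, determinant of M give the coefficients) is
  p(λ) = det(λ I - M) = λ^2 - 18λ + 16.
For λ^2 - 18λ + 16 the discriminant is 260. It is nonnegative but not a perfect square, so the roots are real and irrational: λ = (18 ± sqrt(260))/2 ≈ 17.0623, 0.9377.
So the eigenvalues of A^T A are ≈ 0.9377, 17.0623 (all ≥ 0, as they must be for A^T A). The largest is λ_max = (18 + sqrt(260))/2 ≈ 17.0623, hence ||A||_2 = sqrt(λ_max) = sqrt((18 + sqrt(260))/2) ≈ 4.1306.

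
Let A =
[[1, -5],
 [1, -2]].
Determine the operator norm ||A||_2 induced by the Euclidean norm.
||A||_2 = sqrt((31 + sqrt(925))/2) ≈ 5.5414 (= sqrt(largest eigenvalue of A^T A))

||A||_2 = sigma_max(A) = sqrt(lambda_max(A^T A)). Form the symmetric matrix M = A^T A =
[[2, -7],
 [-7, 29]].
Its characteristic polynomial (trace, determinant of M give the coefficients) is
  p(λ) = det(λ I - M) = λ^2 - 31λ + 9.
For λ^2 - 31λ + 9 the discriminant is 925. It is nonnegative but not a perfect square, so the roots are real and irrational: λ = (31 ± sqrt(925))/2 ≈ 30.7069, 0.2931.
So the eigenvalues of A^T A are ≈ 0.2931, 30.7069 (all ≥ 0, as they must be for A^T A). The largest is λ_max = (31 + sqrt(925))/2 ≈ 30.7069, hence ||A||_2 = sqrt(λ_max) = sqrt((31 + sqrt(925))/2) ≈ 5.5414.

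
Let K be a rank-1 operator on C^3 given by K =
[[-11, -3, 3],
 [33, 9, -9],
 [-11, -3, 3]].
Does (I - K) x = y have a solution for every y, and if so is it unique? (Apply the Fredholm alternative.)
(I - K) is singular (det(I - K) = 0, i.e. 1 ∈ sigma(K)). (I - K) x = y is solvable iff y ⊥ ker((I - K)^*) = span{(-11, -3, 3)}, i.e. iff -11y_1 - 3y_2 + 3y_3 = 0. When solvable, the solutions are x = y + c·(1, -3, 1), c arbitrary (ker(I - K) = span{(1, -3, 1)}, dimension 1).

K has rank 1, so it is an outer product K = u v^T: every row of K is a multiple of one row vector. Reading off the entries, u = (1, -3, 1) and v = (-11, -3, 3) (row i of K equals u_i·v^T). A rank-one matrix u v^T satisfies K u = u (v·u) and kills the (2)-dimensional subspace v^⊥, so its characteristic polynomial is lambda^2 (lambda - v·u) with v·u = tr K = 1. Hence the eigenvalues of I - K are 1 (multiplicity 2) and 1 - (1) = 0, so det(I - K) = 0. (Direct check: I - K =
[[12, 3, -3],
 [-33, -8, 9],
 [11, 3, -2]]
has determinant 0.) So 1 is an eigenvalue of K and (I - K) is not invertible. The finite-dimensional Fredholm alternative says: either (I - K) is invertible, or ker(I - K) ≠ {0} and then range(I - K) = ker((I - K)^*)^⊥, with dim ker(I - K) = dim ker((I - K)^*). We are in the second case, so we need both kernels. Kernel of I - K: (I - K) u = u - u (v·u) = u - u = 0, so ker(I - K) = span{u} = span{(1, -3, 1)} (it is exactly 1-dimensional because rank(I - K) = 2). Kernel of the adjoint: K is real, so (I - K)^* = I - K^T = I - v u^T, and (I - v u^T) v = v - v (u·v) = 0; hence ker((I - K)^*) = span{v} = span{(-11, -3, 3)}. Therefore (I - K) x = y is solvable iff <y, v> = 0, i.e. iff -11y_1 - 3y_2 + 3y_3 = 0. When this holds, K y = u (v·y) = 0, so (I - K) y = y and x = y is a particular solution; the full solution set is the line x = y + c·u = y + c·(1, -3, 1), c ∈ C.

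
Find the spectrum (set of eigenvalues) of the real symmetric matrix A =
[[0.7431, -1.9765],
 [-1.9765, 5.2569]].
sigma(A) ≈ {0, 6}

A is real symmetric, so its spectrum consists of real eigenvalues. Expanding the characteristic polynomial of the displayed matrix gives
  det(λ I - A) = p(λ) = λ^2 + (-6)λ + (0).
Solving p(λ) = 0 yields eigenvalues ≈ 0, 6. (A is shown rounded to 4 decimals, so these recover the underlying integer eigenvalues to within that precision.)
Verification: the trace of A = 6 equals the sum of eigenvalues 6, and det(A) ≈ -0.0001 matches the eigenvalue product 0.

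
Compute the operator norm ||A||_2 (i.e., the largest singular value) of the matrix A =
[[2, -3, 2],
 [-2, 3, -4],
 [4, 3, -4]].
||A||_2 ≈ 7.8789 (= sqrt(largest eigenvalue of A^T A))

||A||_2 = sigma_max(A) = sqrt(lambda_max(A^T A)). Form the symmetric matrix M = A^T A =
[[24, 0, -4],
 [0, 27, -30],
 [-4, -30, 36]].
Its characteristic polynomial (trace, sum of principal 2x2 minors, determinant of M give the coefficients) is
  p(λ) = det(λ I - M) = λ^3 - 87λ^2 + 1568λ - 1296.
No integer candidate from the rational root theorem (±divisors of 1296) is a root, so the roots are irrational. The cubic discriminant is Δ = 2912118592 > 0, so there are three distinct real roots. p(0) = -1296 and p(1) = 186 have opposite signs, so a root lies in (0, 1); Newton's method refines it to λ ≈ 0.8679. p(24) = 48 and p(25) = -846 have opposite signs, so a root lies in (24, 25); Newton's method refines it to λ ≈ 24.0545. p(62) = -180 and p(63) = 2232 have opposite signs, so a root lies in (62, 63); Newton's method refines it to λ ≈ 62.0776. Check (Vieta): the three roots sum to 87, matching tr M = 87.
So the eigenvalues of A^T A are ≈ 0.8679, 24.0545, 62.0776 (all ≥ 0, as they must be for A^T A). The largest is λ_max ≈ 62.0776, hence ||A||_2 = sqrt(λ_max) ≈ 7.8789.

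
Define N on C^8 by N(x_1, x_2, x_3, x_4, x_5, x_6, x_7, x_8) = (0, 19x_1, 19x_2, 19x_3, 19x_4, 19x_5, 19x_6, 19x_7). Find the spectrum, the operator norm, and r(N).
sigma(N) = {0}; ||N|| = 19; r(N) = 0. (N is nilpotent with N^8 = 0.)

On C^8, N is a strictly lower-triangular matrix with 19 on the subdiagonal and zeros elsewhere, so its characteristic polynomial is lambda^8 and every eigenvalue is 0: sigma(N) = {0}. For the operator norm, N e_i = 19e_{i+1} for i = 1, ..., 7 and N e_8 = 0, so the singular values of N are 19 (with multiplicity 7) and 0; hence ||N|| = 19. The spectral radius r(N) = max|lambda| = 0. Note ||N|| > r(N) — characteristic of non-normal nilpotent operators. Indeed N^8 = 0.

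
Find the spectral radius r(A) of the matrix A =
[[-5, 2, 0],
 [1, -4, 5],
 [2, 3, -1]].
r(A) ≈ 6.0892

The eigenvalues of A are the roots of its characteristic polynomial. With M = A (coefficients from the trace, the sum of principal 2x2 minors, and det A):
  p(λ) = det(λ I - M) = λ^3 + 10λ^2 + 12λ - 77.
No integer candidate from the rational root theorem (±divisors of 77) is a root, so the roots are irrational. The cubic discriminant is Δ = -10915 < 0, so there is one real root and a complex-conjugate pair. p(2) = -5 and p(3) = 76 have opposite signs, so a root lies in (2, 3); Newton's method refines it to λ ≈ 2.0766. Dividing out (λ - (2.0766)) leaves approximately λ^2 + 12.0766λ + 37.079. For λ^2 + 12.0766λ + 37.079 the discriminant is -2.4704. It is negative, so the remaining roots are the complex-conjugate pair λ ≈ -6.0383 ± 0.7859i. Their product equals the constant term, so |λ|^2 ≈ 37.079 and |λ| ≈ 6.0892.
Thus the eigenvalues (to 4 decimals) are 2.0766 (modulus 2.0766); -6.0383 ± 0.7859i (modulus 6.0892). The spectral radius is the largest modulus: r(A) ≈ 6.0892. (Cross-check: r(A) ≤ ||A||_2 ≈ 7.2973; equality holds whenever A is normal, though it can also hold for some non-normal A.)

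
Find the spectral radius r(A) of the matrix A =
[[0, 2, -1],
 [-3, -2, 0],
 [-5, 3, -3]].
r(A) ≈ 2.7693

The eigenvalues of A are the roots of its characteristic polynomial. With M = A (coefficients from the trace, the sum of principal 2x2 minors, and det A):
  p(λ) = det(λ I - M) = λ^3 + 5λ^2 + 7λ - 1.
No integer candidate from the rational root theorem (±divisors of 1) is a root, so the roots are irrational. The cubic discriminant is Δ = -304 < 0, so there is one real root and a complex-conjugate pair. p(0) = -1 and p(1) = 12 have opposite signs, so a root lies in (0, 1); Newton's method refines it to λ ≈ 0.1304. Dividing out (λ - (0.1304)) leaves approximately λ^2 + 5.1304λ + 7.669. For λ^2 + 5.1304λ + 7.669 the discriminant is -4.355. It is negative, so the remaining roots are the complex-conjugate pair λ ≈ -2.5652 ± 1.0434i. Their product equals the constant term, so |λ|^2 ≈ 7.669 and |λ| ≈ 2.7693.
Thus the eigenvalues (to 4 decimals) are 0.1304 (modulus 0.1304); -2.5652 ± 1.0434i (modulus 2.7693). The spectral radius is the largest modulus: r(A) ≈ 2.7693. (Cross-check: r(A) ≤ ||A||_2 ≈ 6.8491; equality holds whenever A is normal, though it can also hold for some non-normal A.)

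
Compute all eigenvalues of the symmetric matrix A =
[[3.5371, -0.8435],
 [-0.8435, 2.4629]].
sigma(A) ≈ {2, 4}

A is real symmetric, so its spectrum consists of real eigenvalues. Expanding the characteristic polynomial of the displayed matrix gives
  det(λ I - A) = p(λ) = λ^2 + (-6)λ + (8).
Solving p(λ) = 0 yields eigenvalues ≈ 2, 4. (A is shown rounded to 4 decimals, so these recover the underlying integer eigenvalues to within that precision.)
Verification: the trace of A = 6 equals the sum of eigenvalues 6, and det(A) ≈ 8.0000 matches the eigenvalue product 8.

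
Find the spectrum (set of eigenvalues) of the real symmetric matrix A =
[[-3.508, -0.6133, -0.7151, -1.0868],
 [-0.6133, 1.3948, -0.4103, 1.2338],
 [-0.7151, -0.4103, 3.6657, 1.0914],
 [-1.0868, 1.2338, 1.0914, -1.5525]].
sigma(A) ≈ {-4, -2, 2, 4}

A is real symmetric, so its spectrum consists of real eigenvalues. Expanding the characteristic polynomial of the displayed matrix gives
  det(λ I - A) = p(λ) = λ^4 + (0)λ^3 + (-20)λ^2 + (0)λ + (64).
Solving p(λ) = 0 yields eigenvalues ≈ -4, -2, 2, 4. (A is shown rounded to 4 decimals, so these recover the underlying integer eigenvalues to within that precision.)
Verification: the trace of A = 0 equals the sum of eigenvalues 0, and det(A) ≈ 63.9996 matches the eigenvalue product 64.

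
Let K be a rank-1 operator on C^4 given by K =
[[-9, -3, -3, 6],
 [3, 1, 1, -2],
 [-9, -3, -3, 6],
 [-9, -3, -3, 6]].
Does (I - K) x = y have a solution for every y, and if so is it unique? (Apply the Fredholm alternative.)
(I - K) is invertible (det(I - K) = 6 ≠ 0), so for every y in C^4 the equation (I - K) x = y has a unique solution.

K has rank 1, so it is an outer product K = u v^T: every row of K is a multiple of one row vector. Reading off the entries, u = (-3, 1, -3, -3) and v = (3, 1, 1, -2) (row i of K equals u_i·v^T). A rank-one matrix u v^T satisfies K u = u (v·u) and kills the (3)-dimensional subspace v^⊥, so its characteristic polynomial is lambda^3 (lambda - v·u) with v·u = tr K = -5. Hence the eigenvalues of I - K are 1 (multiplicity 3) and 1 - (-5) = 6, so det(I - K) = 6. (Direct check: I - K =
[[10, 3, 3, -6],
 [-3, 0, -1, 2],
 [9, 3, 4, -6],
 [9, 3, 3, -5]]
has determinant 6.) The finite-dimensional Fredholm alternative says: either (I - K) is invertible, or ker(I - K) ≠ {0} and then range(I - K) = ker((I - K)^*)^⊥, with dim ker(I - K) = dim ker((I - K)^*). Since det(I - K) ≠ 0, 1 is not an eigenvalue of K and ker(I - K) = {0}, so we are in the first case: for every y there is a unique x = (I - K)^(-1) y. Explicitly, by the Sherman–Morrison formula, (I - u v^T)^(-1) = I + u v^T/(1 - v·u), i.e. (I - K)^(-1) = I + K/(6).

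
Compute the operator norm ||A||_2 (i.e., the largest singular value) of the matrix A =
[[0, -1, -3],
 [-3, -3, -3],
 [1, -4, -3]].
||A||_2 ≈ 7.2077 (= sqrt(largest eigenvalue of A^T A))

||A||_2 = sigma_max(A) = sqrt(lambda_max(A^T A)). Form the symmetric matrix M = A^T A =
[[10, 5, 6],
 [5, 26, 24],
 [6, 24, 27]].
Its characteristic polynomial (trace, sum of principal 2x2 minors, determinant of M give the coefficients) is
  p(λ) = det(λ I - M) = λ^3 - 63λ^2 + 595λ - 1089.
No integer candidate from the rational root theorem (±divisors of 1089) is a root, so the roots are irrational. The cubic discriminant is Δ = 176102096 > 0, so there are three distinct real roots. p(2) = -143 and p(3) = 156 have opposite signs, so a root lies in (2, 3); Newton's method refines it to λ ≈ 2.4326. p(8) = 151 and p(9) = -108 have opposite signs, so a root lies in (8, 9); Newton's method refines it to λ ≈ 8.6171. p(51) = -1956 and p(52) = 107 have opposite signs, so a root lies in (51, 52); Newton's method refines it to λ ≈ 51.9502. Check (Vieta): the three roots sum to 63, matching tr M = 63.
So the eigenvalues of A^T A are ≈ 2.4326, 8.6171, 51.9502 (all ≥ 0, as they must be for A^T A). The largest is λ_max ≈ 51.9502, hence ||A||_2 = sqrt(λ_max) ≈ 7.2077.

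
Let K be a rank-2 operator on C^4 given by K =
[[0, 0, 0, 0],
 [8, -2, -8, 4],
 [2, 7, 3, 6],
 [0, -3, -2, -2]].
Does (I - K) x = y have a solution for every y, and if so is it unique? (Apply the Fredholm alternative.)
(I - K) is invertible (det(I - K) = 74 ≠ 0), so for every y in C^4 the equation (I - K) x = y has a unique solution.

K has rank 2 and factors as K = U V^T = u1 v1^T + u2 v2^T with u1 = (0, -2, 2, -1), v1 = (-2, 2, 3, 0), u2 = (0, 2, 3, -1), v2 = (2, 1, -1, 2) (multiplying out reproduces the displayed K). The nonzero eigenvalues of U V^T coincide with those of the 2 x 2 matrix G = V^T U = [[v1·u1, v1·u2], [v2·u1, v2·u2]] = [[2, 13], [-6, -3]], and by the Sylvester determinant identity det(I_4 - U V^T) = det(I_2 - V^T U) = det([[-1, -13], [6, 4]]) = (-1)(4) - (-13)(6) = 74. (Direct check: I - K =
[[1, 0, 0, 0],
 [-8, 3, 8, -4],
 [-2, -7, -2, -6],
 [0, 3, 2, 3]]
has determinant 74.) The finite-dimensional Fredholm alternative says: either (I - K) is invertible, or ker(I - K) ≠ {0} and then range(I - K) = ker((I - K)^*)^⊥, with dim ker(I - K) = dim ker((I - K)^*). Since det(I - K) ≠ 0, 1 is not an eigenvalue of K and ker(I - K) = {0}, so we are in the first case: for every y there is a unique x = (I - K)^(-1) y. (Explicitly, by the Woodbury identity, (I - U V^T)^(-1) = I + U (I_2 - G)^(-1) V^T.)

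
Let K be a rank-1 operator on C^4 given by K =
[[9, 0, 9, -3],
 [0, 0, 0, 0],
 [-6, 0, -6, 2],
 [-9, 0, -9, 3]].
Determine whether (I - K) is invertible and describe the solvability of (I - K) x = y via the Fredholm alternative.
(I - K) is invertible (det(I - K) = -5 ≠ 0), so for every y in C^4 the equation (I - K) x = y has a unique solution.

K has rank 1, so it is an outer product K = u v^T: every row of K is a multiple of one row vector. Reading off the entries, u = (-3, 0, 2, 3) and v = (-3, 0, -3, 1) (row i of K equals u_i·v^T). A rank-one matrix u v^T satisfies K u = u (v·u) and kills the (3)-dimensional subspace v^⊥, so its characteristic polynomial is lambda^3 (lambda - v·u) with v·u = tr K = 6. Hence the eigenvalues of I - K are 1 (multiplicity 3) and 1 - (6) = -5, so det(I - K) = -5. (Direct check: I - K =
[[-8, 0, -9, 3],
 [0, 1, 0, 0],
 [6, 0, 7, -2],
 [9, 0, 9, -2]]
has determinant -5.) The finite-dimensional Fredholm alternative says: either (I - K) is invertible, or ker(I - K) ≠ {0} and then range(I - K) = ker((I - K)^*)^⊥, with dim ker(I - K) = dim ker((I - K)^*). Since det(I - K) ≠ 0, 1 is not an eigenvalue of K and ker(I - K) = {0}, so we are in the first case: for every y there is a unique x = (I - K)^(-1) y. Explicitly, by the Sherman–Morrison formula, (I - u v^T)^(-1) = I + u v^T/(1 - v·u), i.e. (I - K)^(-1) = I + K/(-5).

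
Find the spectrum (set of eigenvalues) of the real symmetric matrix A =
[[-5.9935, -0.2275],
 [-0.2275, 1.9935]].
sigma(A) ≈ {-6, 2}

A is real symmetric, so its spectrum consists of real eigenvalues. Expanding the characteristic polynomial of the displayed matrix gives
  det(λ I - A) = p(λ) = λ^2 + (4)λ + (-12).
Solving p(λ) = 0 yields eigenvalues ≈ -6, 2. (A is shown rounded to 4 decimals, so these recover the underlying integer eigenvalues to within that precision.)
Verification: the trace of A = -4 equals the sum of eigenvalues -4, and det(A) ≈ -11.9998 matches the eigenvalue product -12.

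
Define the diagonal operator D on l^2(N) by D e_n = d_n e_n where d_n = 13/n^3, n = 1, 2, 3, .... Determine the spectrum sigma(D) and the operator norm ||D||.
sigma(D) = {13/n^3 : n ≥ 1} ∪ {0}; ||D|| = 13

A bounded diagonal operator on l^2 with diagonal entries d_n has spectrum equal to the closure of {d_n : n ≥ 1}: every d_n is an eigenvalue (with eigenvector e_n), so {d_n} ⊂ sigma(D); the spectrum is closed, so its closure is too; and for lambda not in the closure, (D - lambda I) has bounded inverse (the diagonal entries 1/(d_n - lambda) are bounded). For our sequence d_n = 13/n^3, n = 1, 2, 3, ...:
  - {d_n} = {13/n^3 : n ≥ 1}; the only limit point is 0
  - closure = {13/n^3 : n ≥ 1} ∪ {0}
For the norm: a diagonal operator has ||D|| = sup_n |d_n|. Here d_n = 13/n^3 is positive and decreasing, so sup_n |d_n| = d_1 = 13. So ||D|| = 13.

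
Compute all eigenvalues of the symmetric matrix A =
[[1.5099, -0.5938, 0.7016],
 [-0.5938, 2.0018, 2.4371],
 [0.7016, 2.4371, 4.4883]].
sigma(A) ≈ {0, 2, 6}

A is real symmetric, so its spectrum consists of real eigenvalues. Expanding the characteristic polynomial of the displayed matrix gives
  det(λ I - A) = p(λ) = λ^3 + (-8)λ^2 + (12)λ + (0).
Solving p(λ) = 0 yields eigenvalues ≈ 0, 2, 6. (A is shown rounded to 4 decimals, so these recover the underlying integer eigenvalues to within that precision.)
Verification: the trace of A = 8 equals the sum of eigenvalues 8, and det(A) ≈ -0.0006 matches the eigenvalue product 0.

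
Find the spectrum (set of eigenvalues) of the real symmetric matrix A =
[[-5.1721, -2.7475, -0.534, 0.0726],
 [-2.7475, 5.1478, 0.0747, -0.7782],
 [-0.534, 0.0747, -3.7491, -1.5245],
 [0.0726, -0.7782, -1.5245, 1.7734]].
sigma(A) ≈ {-6, -4, 2, 6}

A is real symmetric, so its spectrum consists of real eigenvalues. Expanding the characteristic polynomial of the displayed matrix gives
  det(λ I - A) = p(λ) = λ^4 + (2)λ^3 + (-44)λ^2 + (-72)λ + (287.9971).
Solving p(λ) = 0 yields eigenvalues ≈ -6, -4, 2, 6. (A is shown rounded to 4 decimals, so these recover the underlying integer eigenvalues to within that precision.)
Verification: the trace of A = -2 equals the sum of eigenvalues -2, and det(A) ≈ 287.9971 matches the eigenvalue product 288.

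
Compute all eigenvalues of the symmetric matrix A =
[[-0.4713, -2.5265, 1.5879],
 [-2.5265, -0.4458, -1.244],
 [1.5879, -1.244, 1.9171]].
sigma(A) ≈ {-3, 0, 4}

A is real symmetric, so its spectrum consists of real eigenvalues. Expanding the characteristic polynomial of the displayed matrix gives
  det(λ I - A) = p(λ) = λ^3 + (-1)λ^2 + (-12)λ + (0).
Solving p(λ) = 0 yields eigenvalues ≈ -3, 0, 4. (A is shown rounded to 4 decimals, so these recover the underlying integer eigenvalues to within that precision.)
Verification: the trace of A = 1 equals the sum of eigenvalues 1, and det(A) ≈ 0.0004 matches the eigenvalue product 0.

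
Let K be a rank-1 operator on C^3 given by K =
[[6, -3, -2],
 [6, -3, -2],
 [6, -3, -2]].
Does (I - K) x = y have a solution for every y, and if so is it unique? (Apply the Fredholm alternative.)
(I - K) is singular (det(I - K) = 0, i.e. 1 ∈ sigma(K)). (I - K) x = y is solvable iff y ⊥ ker((I - K)^*) = span{(6, -3, -2)}, i.e. iff 6y_1 - 3y_2 - 2y_3 = 0. When solvable, the solutions are x = y + c·(1, 1, 1), c arbitrary (ker(I - K) = span{(1, 1, 1)}, dimension 1).

K has rank 1, so it is an outer product K = u v^T: every row of K is a multiple of one row vector. Reading off the entries, u = (1, 1, 1) and v = (6, -3, -2) (row i of K equals u_i·v^T). A rank-one matrix u v^T satisfies K u = u (v·u) and kills the (2)-dimensional subspace v^⊥, so its characteristic polynomial is lambda^2 (lambda - v·u) with v·u = tr K = 1. Hence the eigenvalues of I - K are 1 (multiplicity 2) and 1 - (1) = 0, so det(I - K) = 0. (Direct check: I - K =
[[-5, 3, 2],
 [-6, 4, 2],
 [-6, 3, 3]]
has determinant 0.) So 1 is an eigenvalue of K and (I - K) is not invertible. The finite-dimensional Fredholm alternative says: either (I - K) is invertible, or ker(I - K) ≠ {0} and then range(I - K) = ker((I - K)^*)^⊥, with dim ker(I - K) = dim ker((I - K)^*). We are in the second case, so we need both kernels. Kernel of I - K: (I - K) u = u - u (v·u) = u - u = 0, so ker(I - K) = span{u} = span{(1, 1, 1)} (it is exactly 1-dimensional because rank(I - K) = 2). Kernel of the adjoint: K is real, so (I - K)^* = I - K^T = I - v u^T, and (I - v u^T) v = v - v (u·v) = 0; hence ker((I - K)^*) = span{v} = span{(6, -3, -2)}. Therefore (I - K) x = y is solvable iff <y, v> = 0, i.e. iff 6y_1 - 3y_2 - 2y_3 = 0. When this holds, K y = u (v·y) = 0, so (I - K) y = y and x = y is a particular solution; the full solution set is the line x = y + c·u = y + c·(1, 1, 1), c ∈ C.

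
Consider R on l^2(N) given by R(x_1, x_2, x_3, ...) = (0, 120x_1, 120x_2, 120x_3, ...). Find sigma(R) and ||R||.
sigma(R) = closed disk {z in C : |z| ≤ 120}; ||R|| = 120

Note R = 120·U where U is the unit right shift (U x)_k = x_{k-1} (with x_0 := 0); so ||R|| = 120||U|| and sigma(R) = 120·sigma(U). ||R x||^2 = sum_{k≥1} |120x_k|^2 = 14400||x||^2, so ||R|| = 120 and sigma(R) ⊂ {|z| ≤ 120}. For any |lambda| < 120, the equation (R - lambda I) x = 0 forces x_1 = 0, then 120x_k = lambda x_{k+1} ⇒ x = 0, so R has no eigenvalues. But (R - lambda I) is not surjective for |lambda| < 120: solving (R - lambda I) x = e_1 would require x_n proportional to (lambda/120)^(-n), which is not in l^2. So every |lambda| < 120 lies in the residual spectrum. The boundary |lambda| = 120 is in the approximate point spectrum (the spectrum is closed). Hence sigma(R) is the closed disk of radius 120.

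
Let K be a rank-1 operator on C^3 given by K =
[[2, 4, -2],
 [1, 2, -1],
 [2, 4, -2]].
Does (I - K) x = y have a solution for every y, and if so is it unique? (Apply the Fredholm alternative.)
(I - K) is invertible (det(I - K) = -1 ≠ 0), so for every y in C^3 the equation (I - K) x = y has a unique solution.

K has rank 1, so it is an outer product K = u v^T: every row of K is a multiple of one row vector. Reading off the entries, u = (2, 1, 2) and v = (1, 2, -1) (row i of K equals u_i·v^T). A rank-one matrix u v^T satisfies K u = u (v·u) and kills the (2)-dimensional subspace v^⊥, so its characteristic polynomial is lambda^2 (lambda - v·u) with v·u = tr K = 2. Hence the eigenvalues of I - K are 1 (multiplicity 2) and 1 - (2) = -1, so det(I - K) = -1. (Direct check: I - K =
[[-1, -4, 2],
 [-1, -1, 1],
 [-2, -4, 3]]
has determinant -1.) The finite-dimensional Fredholm alternative says: either (I - K) is invertible, or ker(I - K) ≠ {0} and then range(I - K) = ker((I - K)^*)^⊥, with dim ker(I - K) = dim ker((I - K)^*). Since det(I - K) ≠ 0, 1 is not an eigenvalue of K and ker(I - K) = {0}, so we are in the first case: for every y there is a unique x = (I - K)^(-1) y. Explicitly, by the Sherman–Morrison formula, (I - u v^T)^(-1) = I + u v^T/(1 - v·u), i.e. (I - K)^(-1) = I - K.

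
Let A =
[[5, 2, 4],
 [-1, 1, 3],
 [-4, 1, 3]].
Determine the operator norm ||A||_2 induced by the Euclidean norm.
||A||_2 ≈ 6.9004 (= sqrt(largest eigenvalue of A^T A))

||A||_2 = sigma_max(A) = sqrt(lambda_max(A^T A)). Form the symmetric matrix M = A^T A =
[[42, 5, 5],
 [5, 6, 14],
 [5, 14, 34]].
Its characteristic polynomial (trace, sum of principal 2x2 minors, determinant of M give the coefficients) is
  p(λ) = det(λ I - M) = λ^3 - 82λ^2 + 1638λ - 36.
No integer candidate from the rational root theorem (±divisors of 36) is a root, so the roots are irrational. The cubic discriminant is Δ = 469088352 > 0, so there are three distinct real roots. p(0) = -36 and p(1) = 1521 have opposite signs, so a root lies in (0, 1); Newton's method refines it to λ ≈ 0.022. p(34) = 168 and p(35) = -281 have opposite signs, so a root lies in (34, 35); Newton's method refines it to λ ≈ 34.3632. p(47) = -365 and p(48) = 252 have opposite signs, so a root lies in (47, 48); Newton's method refines it to λ ≈ 47.6148. Check (Vieta): the three roots sum to 82, matching tr M = 82.
So the eigenvalues of A^T A are ≈ 0.022, 34.3632, 47.6148 (all ≥ 0, as they must be for A^T A). The largest is λ_max ≈ 47.6148, hence ||A||_2 = sqrt(λ_max) ≈ 6.9004.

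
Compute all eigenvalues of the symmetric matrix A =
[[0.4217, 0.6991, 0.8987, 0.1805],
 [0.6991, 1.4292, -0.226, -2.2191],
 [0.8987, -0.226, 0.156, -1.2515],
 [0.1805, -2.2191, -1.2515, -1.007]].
sigma(A) ≈ {-3, 0, 1, 3}

A is real symmetric, so its spectrum consists of real eigenvalues. Expanding the characteristic polynomial of the displayed matrix gives
  det(λ I - A) = p(λ) = λ^4 + (-1)λ^3 + (-9)λ^2 + (9)λ + (0).
Solving p(λ) = 0 yields eigenvalues ≈ -3, 0, 1, 3. (A is shown rounded to 4 decimals, so these recover the underlying integer eigenvalues to within that precision.)
Verification: the trace of A = 1 equals the sum of eigenvalues 1, and det(A) ≈ 0.0005 matches the eigenvalue product 0.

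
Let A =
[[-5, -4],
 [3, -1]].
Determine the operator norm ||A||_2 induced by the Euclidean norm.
||A||_2 = sqrt((51 + sqrt(1445))/2) ≈ 6.6713 (= sqrt(largest eigenvalue of A^T A))

||A||_2 = sigma_max(A) = sqrt(lambda_max(A^T A)). Form the symmetric matrix M = A^T A =
[[34, 17],
 [17, 17]].
Its characteristic polynomial (trace, determinant of M give the coefficients) is
  p(λ) = det(λ I - M) = λ^2 - 51λ + 289.
For λ^2 - 51λ + 289 the discriminant is 1445. It is nonnegative but not a perfect square, so the roots are real and irrational: λ = (51 ± sqrt(1445))/2 ≈ 44.5066, 6.4934.
So the eigenvalues of A^T A are ≈ 6.4934, 44.5066 (all ≥ 0, as they must be for A^T A). The largest is λ_max = (51 + sqrt(1445))/2 ≈ 44.5066, hence ||A||_2 = sqrt(λ_max) = sqrt((51 + sqrt(1445))/2) ≈ 6.6713.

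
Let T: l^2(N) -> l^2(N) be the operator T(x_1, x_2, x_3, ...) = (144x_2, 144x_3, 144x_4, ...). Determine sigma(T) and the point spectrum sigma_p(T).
sigma(T) = closed disk {z in C : |z| ≤ 144}; sigma_p(T) = open disk {z in C : |z| < 144}

Note T = 144·V where V is the unit left shift (V x)_k = x_{k+1}; so sigma(T) = 144·sigma(V) and ||T|| = 144||V||. ||T x||^2 = 20736sum_{k≥2} |x_k|^2 ≤ 20736||x||^2, with equality on {x : x_1 = 0}, so ||T|| = 144. For any lambda with |lambda| < 144, set r = lambda/144 (|r| < 1); the vector x = (1, r, r^2, ...) is in l^2 and satisfies T x = 144(r, r^2, ...) = lambda x, so lambda is an eigenvalue. On the boundary |lambda| = 144 the geometric series diverges, so no l^2 eigenvector exists, but these lambda lie in the approximate point spectrum. Hence sigma(T) is the closed disk of radius 144 and sigma_p(T) is the open disk.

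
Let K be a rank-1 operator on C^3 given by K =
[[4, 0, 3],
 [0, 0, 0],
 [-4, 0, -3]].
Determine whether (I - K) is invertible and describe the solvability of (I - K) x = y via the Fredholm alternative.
(I - K) is singular (det(I - K) = 0, i.e. 1 ∈ sigma(K)). (I - K) x = y is solvable iff y ⊥ ker((I - K)^*) = span{(4, 0, 3)}, i.e. iff 4y_1 + 3y_3 = 0. When solvable, the solutions are x = y + c·(1, 0, -1), c arbitrary (ker(I - K) = span{(1, 0, -1)}, dimension 1).

K has rank 1, so it is an outer product K = u v^T: every row of K is a multiple of one row vector. Reading off the entries, u = (1, 0, -1) and v = (4, 0, 3) (row i of K equals u_i·v^T). A rank-one matrix u v^T satisfies K u = u (v·u) and kills the (2)-dimensional subspace v^⊥, so its characteristic polynomial is lambda^2 (lambda - v·u) with v·u = tr K = 1. Hence the eigenvalues of I - K are 1 (multiplicity 2) and 1 - (1) = 0, so det(I - K) = 0. (Direct check: I - K =
[[-3, 0, -3],
 [0, 1, 0],
 [4, 0, 4]]
has determinant 0.) So 1 is an eigenvalue of K and (I - K) is not invertible. The finite-dimensional Fredholm alternative says: either (I - K) is invertible, or ker(I - K) ≠ {0} and then range(I - K) = ker((I - K)^*)^⊥, with dim ker(I - K) = dim ker((I - K)^*). We are in the second case, so we need both kernels. Kernel of I - K: (I - K) u = u - u (v·u) = u - u = 0, so ker(I - K) = span{u} = span{(1, 0, -1)} (it is exactly 1-dimensional because rank(I - K) = 2). Kernel of the adjoint: K is real, so (I - K)^* = I - K^T = I - v u^T, and (I - v u^T) v = v - v (u·v) = 0; hence ker((I - K)^*) = span{v} = span{(4, 0, 3)}. Therefore (I - K) x = y is solvable iff <y, v> = 0, i.e. iff 4y_1 + 3y_3 = 0. When this holds, K y = u (v·y) = 0, so (I - K) y = y and x = y is a particular solution; the full solution set is the line x = y + c·u = y + c·(1, 0, -1), c ∈ C.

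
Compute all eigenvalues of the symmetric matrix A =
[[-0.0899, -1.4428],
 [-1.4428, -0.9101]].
sigma(A) ≈ {-2, 1}

A is real symmetric, so its spectrum consists of real eigenvalues. Expanding the characteristic polynomial of the displayed matrix gives
  det(λ I - A) = p(λ) = λ^2 + (1)λ + (-2).
Solving p(λ) = 0 yields eigenvalues ≈ -2, 1. (A is shown rounded to 4 decimals, so these recover the underlying integer eigenvalues to within that precision.)
Verification: the trace of A = -1 equals the sum of eigenvalues -1, and det(A) ≈ -1.9999 matches the eigenvalue product -2.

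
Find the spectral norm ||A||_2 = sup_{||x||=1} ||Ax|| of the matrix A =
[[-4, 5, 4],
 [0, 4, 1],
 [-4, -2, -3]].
||A||_2 ≈ 8.4104 (= sqrt(largest eigenvalue of A^T A))

||A||_2 = sigma_max(A) = sqrt(lambda_max(A^T A)). Form the symmetric matrix M = A^T A =
[[32, -12, -4],
 [-12, 45, 30],
 [-4, 30, 26]].
Its characteristic polynomial (trace, sum of principal 2x2 minors, determinant of M give the coefficients) is
  p(λ) = det(λ I - M) = λ^3 - 103λ^2 + 2382λ - 7056.
No integer candidate from the rational root theorem (±divisors of 7056) is a root, so the roots are irrational. The cubic discriminant is Δ = 5109037092 > 0, so there are three distinct real roots. p(3) = -810 and p(4) = 888 have opposite signs, so a root lies in (3, 4); Newton's method refines it to λ ≈ 3.4635. p(28) = 840 and p(29) = -212 have opposite signs, so a root lies in (28, 29); Newton's method refines it to λ ≈ 28.8011. p(70) = -2016 and p(71) = 754 have opposite signs, so a root lies in (70, 71); Newton's method refines it to λ ≈ 70.7354. Check (Vieta): the three roots sum to 103, matching tr M = 103.
So the eigenvalues of A^T A are ≈ 3.4635, 28.8011, 70.7354 (all ≥ 0, as they must be for A^T A). The largest is λ_max ≈ 70.7354, hence ||A||_2 = sqrt(λ_max) ≈ 8.4104.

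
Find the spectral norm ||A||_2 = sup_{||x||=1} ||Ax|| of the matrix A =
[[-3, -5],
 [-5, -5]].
||A||_2 = sqrt((84 + sqrt(6656))/2) ≈ 9.099 (= sqrt(largest eigenvalue of A^T A))

||A||_2 = sigma_max(A) = sqrt(lambda_max(A^T A)). Form the symmetric matrix M = A^T A =
[[34, 40],
 [40, 50]].
Its characteristic polynomial (trace, determinant of M give the coefficients) is
  p(λ) = det(λ I - M) = λ^2 - 84λ + 100.
For λ^2 - 84λ + 100 the discriminant is 6656. It is nonnegative but not a perfect square, so the roots are real and irrational: λ = (84 ± sqrt(6656))/2 ≈ 82.7922, 1.2078.
So the eigenvalues of A^T A are ≈ 1.2078, 82.7922 (all ≥ 0, as they must be for A^T A). The largest is λ_max = (84 + sqrt(6656))/2 ≈ 82.7922, hence ||A||_2 = sqrt(λ_max) = sqrt((84 + sqrt(6656))/2) ≈ 9.099.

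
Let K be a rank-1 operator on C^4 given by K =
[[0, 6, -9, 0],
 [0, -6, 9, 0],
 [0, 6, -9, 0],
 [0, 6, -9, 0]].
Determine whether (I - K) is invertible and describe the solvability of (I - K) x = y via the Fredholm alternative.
(I - K) is invertible (det(I - K) = 16 ≠ 0), so for every y in C^4 the equation (I - K) x = y has a unique solution.

K has rank 1, so it is an outer product K = u v^T: every row of K is a multiple of one row vector. Reading off the entries, u = (3, -3, 3, 3) and v = (0, 2, -3, 0) (row i of K equals u_i·v^T). A rank-one matrix u v^T satisfies K u = u (v·u) and kills the (3)-dimensional subspace v^⊥, so its characteristic polynomial is lambda^3 (lambda - v·u) with v·u = tr K = -15. Hence the eigenvalues of I - K are 1 (multiplicity 3) and 1 - (-15) = 16, so det(I - K) = 16. (Direct check: I - K =
[[1, -6, 9, 0],
 [0, 7, -9, 0],
 [0, -6, 10, 0],
 [0, -6, 9, 1]]
has determinant 16.) The finite-dimensional Fredholm alternative says: either (I - K) is invertible, or ker(I - K) ≠ {0} and then range(I - K) = ker((I - K)^*)^⊥, with dim ker(I - K) = dim ker((I - K)^*). Since det(I - K) ≠ 0, 1 is not an eigenvalue of K and ker(I - K) = {0}, so we are in the first case: for every y there is a unique x = (I - K)^(-1) y. Explicitly, by the Sherman–Morrison formula, (I - u v^T)^(-1) = I + u v^T/(1 - v·u), i.e. (I - K)^(-1) = I + K/(16).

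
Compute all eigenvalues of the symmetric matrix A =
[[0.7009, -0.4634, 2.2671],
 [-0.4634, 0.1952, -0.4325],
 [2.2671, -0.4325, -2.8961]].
sigma(A) ≈ {-4, 0, 2}

A is real symmetric, so its spectrum consists of real eigenvalues. Expanding the characteristic polynomial of the displayed matrix gives
  det(λ I - A) = p(λ) = λ^3 + (2)λ^2 + (-8)λ + (0).
Solving p(λ) = 0 yields eigenvalues ≈ -4, 0, 2. (A is shown rounded to 4 decimals, so these recover the underlying integer eigenvalues to within that precision.)
Verification: the trace of A = -2 equals the sum of eigenvalues -2, and det(A) ≈ 0.0000 matches the eigenvalue product 0.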